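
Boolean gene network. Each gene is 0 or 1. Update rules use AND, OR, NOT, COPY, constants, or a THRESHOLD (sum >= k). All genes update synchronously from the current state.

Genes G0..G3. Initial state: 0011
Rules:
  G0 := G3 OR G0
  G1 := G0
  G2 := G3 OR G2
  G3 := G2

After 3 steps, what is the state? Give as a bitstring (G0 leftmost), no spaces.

Step 1: G0=G3|G0=1|0=1 G1=G0=0 G2=G3|G2=1|1=1 G3=G2=1 -> 1011
Step 2: G0=G3|G0=1|1=1 G1=G0=1 G2=G3|G2=1|1=1 G3=G2=1 -> 1111
Step 3: G0=G3|G0=1|1=1 G1=G0=1 G2=G3|G2=1|1=1 G3=G2=1 -> 1111

1111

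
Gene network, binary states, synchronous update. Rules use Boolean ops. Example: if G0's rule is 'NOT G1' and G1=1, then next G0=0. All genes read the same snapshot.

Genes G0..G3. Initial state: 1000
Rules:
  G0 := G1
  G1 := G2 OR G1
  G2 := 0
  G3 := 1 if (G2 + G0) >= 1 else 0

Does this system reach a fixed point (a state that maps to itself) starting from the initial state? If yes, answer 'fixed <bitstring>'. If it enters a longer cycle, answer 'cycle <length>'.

Step 0: 1000
Step 1: G0=G1=0 G1=G2|G1=0|0=0 G2=0(const) G3=(0+1>=1)=1 -> 0001
Step 2: G0=G1=0 G1=G2|G1=0|0=0 G2=0(const) G3=(0+0>=1)=0 -> 0000
Step 3: G0=G1=0 G1=G2|G1=0|0=0 G2=0(const) G3=(0+0>=1)=0 -> 0000
Fixed point reached at step 2: 0000

Answer: fixed 0000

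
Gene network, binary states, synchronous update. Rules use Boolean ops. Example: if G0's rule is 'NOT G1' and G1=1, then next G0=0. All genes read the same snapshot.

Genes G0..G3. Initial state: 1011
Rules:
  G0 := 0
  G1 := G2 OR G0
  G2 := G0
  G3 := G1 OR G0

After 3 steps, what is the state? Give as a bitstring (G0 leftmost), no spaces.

Step 1: G0=0(const) G1=G2|G0=1|1=1 G2=G0=1 G3=G1|G0=0|1=1 -> 0111
Step 2: G0=0(const) G1=G2|G0=1|0=1 G2=G0=0 G3=G1|G0=1|0=1 -> 0101
Step 3: G0=0(const) G1=G2|G0=0|0=0 G2=G0=0 G3=G1|G0=1|0=1 -> 0001

0001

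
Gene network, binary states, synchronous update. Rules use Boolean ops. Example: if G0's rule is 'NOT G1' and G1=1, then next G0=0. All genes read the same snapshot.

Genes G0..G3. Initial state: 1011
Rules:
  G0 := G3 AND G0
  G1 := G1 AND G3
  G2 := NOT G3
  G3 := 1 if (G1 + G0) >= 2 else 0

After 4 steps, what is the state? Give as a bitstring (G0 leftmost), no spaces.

Step 1: G0=G3&G0=1&1=1 G1=G1&G3=0&1=0 G2=NOT G3=NOT 1=0 G3=(0+1>=2)=0 -> 1000
Step 2: G0=G3&G0=0&1=0 G1=G1&G3=0&0=0 G2=NOT G3=NOT 0=1 G3=(0+1>=2)=0 -> 0010
Step 3: G0=G3&G0=0&0=0 G1=G1&G3=0&0=0 G2=NOT G3=NOT 0=1 G3=(0+0>=2)=0 -> 0010
Step 4: G0=G3&G0=0&0=0 G1=G1&G3=0&0=0 G2=NOT G3=NOT 0=1 G3=(0+0>=2)=0 -> 0010

0010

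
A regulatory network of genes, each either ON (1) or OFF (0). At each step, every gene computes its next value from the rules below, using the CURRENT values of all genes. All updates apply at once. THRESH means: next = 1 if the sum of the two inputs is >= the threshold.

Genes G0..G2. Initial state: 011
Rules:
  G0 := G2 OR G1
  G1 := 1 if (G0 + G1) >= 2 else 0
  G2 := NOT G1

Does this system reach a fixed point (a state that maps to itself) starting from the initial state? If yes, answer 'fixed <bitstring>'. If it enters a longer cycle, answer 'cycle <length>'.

Answer: fixed 101

Derivation:
Step 0: 011
Step 1: G0=G2|G1=1|1=1 G1=(0+1>=2)=0 G2=NOT G1=NOT 1=0 -> 100
Step 2: G0=G2|G1=0|0=0 G1=(1+0>=2)=0 G2=NOT G1=NOT 0=1 -> 001
Step 3: G0=G2|G1=1|0=1 G1=(0+0>=2)=0 G2=NOT G1=NOT 0=1 -> 101
Step 4: G0=G2|G1=1|0=1 G1=(1+0>=2)=0 G2=NOT G1=NOT 0=1 -> 101
Fixed point reached at step 3: 101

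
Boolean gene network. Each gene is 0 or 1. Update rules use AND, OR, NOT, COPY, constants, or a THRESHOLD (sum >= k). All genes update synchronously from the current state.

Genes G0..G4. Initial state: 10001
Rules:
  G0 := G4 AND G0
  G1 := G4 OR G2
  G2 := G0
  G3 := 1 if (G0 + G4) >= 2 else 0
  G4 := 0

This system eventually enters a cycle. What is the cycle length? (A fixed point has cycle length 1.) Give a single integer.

Answer: 1

Derivation:
Step 0: 10001
Step 1: G0=G4&G0=1&1=1 G1=G4|G2=1|0=1 G2=G0=1 G3=(1+1>=2)=1 G4=0(const) -> 11110
Step 2: G0=G4&G0=0&1=0 G1=G4|G2=0|1=1 G2=G0=1 G3=(1+0>=2)=0 G4=0(const) -> 01100
Step 3: G0=G4&G0=0&0=0 G1=G4|G2=0|1=1 G2=G0=0 G3=(0+0>=2)=0 G4=0(const) -> 01000
Step 4: G0=G4&G0=0&0=0 G1=G4|G2=0|0=0 G2=G0=0 G3=(0+0>=2)=0 G4=0(const) -> 00000
Step 5: G0=G4&G0=0&0=0 G1=G4|G2=0|0=0 G2=G0=0 G3=(0+0>=2)=0 G4=0(const) -> 00000
State from step 5 equals state from step 4 -> cycle length 1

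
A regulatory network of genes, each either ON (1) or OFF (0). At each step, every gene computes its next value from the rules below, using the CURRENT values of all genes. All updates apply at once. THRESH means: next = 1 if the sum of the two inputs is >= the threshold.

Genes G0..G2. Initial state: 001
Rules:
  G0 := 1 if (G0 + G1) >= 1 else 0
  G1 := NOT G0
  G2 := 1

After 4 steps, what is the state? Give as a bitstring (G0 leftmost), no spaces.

Step 1: G0=(0+0>=1)=0 G1=NOT G0=NOT 0=1 G2=1(const) -> 011
Step 2: G0=(0+1>=1)=1 G1=NOT G0=NOT 0=1 G2=1(const) -> 111
Step 3: G0=(1+1>=1)=1 G1=NOT G0=NOT 1=0 G2=1(const) -> 101
Step 4: G0=(1+0>=1)=1 G1=NOT G0=NOT 1=0 G2=1(const) -> 101

101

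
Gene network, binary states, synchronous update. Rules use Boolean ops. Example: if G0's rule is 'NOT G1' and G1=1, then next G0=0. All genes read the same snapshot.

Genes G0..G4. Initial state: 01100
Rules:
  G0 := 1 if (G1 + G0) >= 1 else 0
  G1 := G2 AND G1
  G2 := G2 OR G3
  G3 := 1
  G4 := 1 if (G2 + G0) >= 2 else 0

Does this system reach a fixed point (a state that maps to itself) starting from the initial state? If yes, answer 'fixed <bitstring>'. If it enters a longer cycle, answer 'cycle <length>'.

Step 0: 01100
Step 1: G0=(1+0>=1)=1 G1=G2&G1=1&1=1 G2=G2|G3=1|0=1 G3=1(const) G4=(1+0>=2)=0 -> 11110
Step 2: G0=(1+1>=1)=1 G1=G2&G1=1&1=1 G2=G2|G3=1|1=1 G3=1(const) G4=(1+1>=2)=1 -> 11111
Step 3: G0=(1+1>=1)=1 G1=G2&G1=1&1=1 G2=G2|G3=1|1=1 G3=1(const) G4=(1+1>=2)=1 -> 11111
Fixed point reached at step 2: 11111

Answer: fixed 11111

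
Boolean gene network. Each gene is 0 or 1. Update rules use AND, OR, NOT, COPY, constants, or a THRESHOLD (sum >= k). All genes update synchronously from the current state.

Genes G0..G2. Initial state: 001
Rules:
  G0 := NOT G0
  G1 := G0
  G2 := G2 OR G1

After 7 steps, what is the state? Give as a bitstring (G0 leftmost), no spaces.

Step 1: G0=NOT G0=NOT 0=1 G1=G0=0 G2=G2|G1=1|0=1 -> 101
Step 2: G0=NOT G0=NOT 1=0 G1=G0=1 G2=G2|G1=1|0=1 -> 011
Step 3: G0=NOT G0=NOT 0=1 G1=G0=0 G2=G2|G1=1|1=1 -> 101
Step 4: G0=NOT G0=NOT 1=0 G1=G0=1 G2=G2|G1=1|0=1 -> 011
Step 5: G0=NOT G0=NOT 0=1 G1=G0=0 G2=G2|G1=1|1=1 -> 101
Step 6: G0=NOT G0=NOT 1=0 G1=G0=1 G2=G2|G1=1|0=1 -> 011
Step 7: G0=NOT G0=NOT 0=1 G1=G0=0 G2=G2|G1=1|1=1 -> 101

101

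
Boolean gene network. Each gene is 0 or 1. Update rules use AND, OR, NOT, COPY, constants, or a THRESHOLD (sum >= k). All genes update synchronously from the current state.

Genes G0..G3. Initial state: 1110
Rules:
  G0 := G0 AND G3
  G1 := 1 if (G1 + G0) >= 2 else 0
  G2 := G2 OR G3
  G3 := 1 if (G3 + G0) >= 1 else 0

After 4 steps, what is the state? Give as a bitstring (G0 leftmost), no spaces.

Step 1: G0=G0&G3=1&0=0 G1=(1+1>=2)=1 G2=G2|G3=1|0=1 G3=(0+1>=1)=1 -> 0111
Step 2: G0=G0&G3=0&1=0 G1=(1+0>=2)=0 G2=G2|G3=1|1=1 G3=(1+0>=1)=1 -> 0011
Step 3: G0=G0&G3=0&1=0 G1=(0+0>=2)=0 G2=G2|G3=1|1=1 G3=(1+0>=1)=1 -> 0011
Step 4: G0=G0&G3=0&1=0 G1=(0+0>=2)=0 G2=G2|G3=1|1=1 G3=(1+0>=1)=1 -> 0011

0011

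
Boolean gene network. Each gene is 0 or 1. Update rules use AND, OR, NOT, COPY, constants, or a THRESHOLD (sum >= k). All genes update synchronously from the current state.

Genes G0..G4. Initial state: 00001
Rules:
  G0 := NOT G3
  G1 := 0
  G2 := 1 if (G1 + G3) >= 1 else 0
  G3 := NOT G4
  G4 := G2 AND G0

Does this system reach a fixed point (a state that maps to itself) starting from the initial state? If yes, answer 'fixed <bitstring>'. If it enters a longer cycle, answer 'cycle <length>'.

Answer: fixed 00110

Derivation:
Step 0: 00001
Step 1: G0=NOT G3=NOT 0=1 G1=0(const) G2=(0+0>=1)=0 G3=NOT G4=NOT 1=0 G4=G2&G0=0&0=0 -> 10000
Step 2: G0=NOT G3=NOT 0=1 G1=0(const) G2=(0+0>=1)=0 G3=NOT G4=NOT 0=1 G4=G2&G0=0&1=0 -> 10010
Step 3: G0=NOT G3=NOT 1=0 G1=0(const) G2=(0+1>=1)=1 G3=NOT G4=NOT 0=1 G4=G2&G0=0&1=0 -> 00110
Step 4: G0=NOT G3=NOT 1=0 G1=0(const) G2=(0+1>=1)=1 G3=NOT G4=NOT 0=1 G4=G2&G0=1&0=0 -> 00110
Fixed point reached at step 3: 00110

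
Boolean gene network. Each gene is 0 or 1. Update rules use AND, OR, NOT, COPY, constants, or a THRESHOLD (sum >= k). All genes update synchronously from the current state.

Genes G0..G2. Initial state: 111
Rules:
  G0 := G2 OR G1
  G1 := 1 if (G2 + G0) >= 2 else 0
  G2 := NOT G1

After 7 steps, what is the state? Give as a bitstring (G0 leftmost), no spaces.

Step 1: G0=G2|G1=1|1=1 G1=(1+1>=2)=1 G2=NOT G1=NOT 1=0 -> 110
Step 2: G0=G2|G1=0|1=1 G1=(0+1>=2)=0 G2=NOT G1=NOT 1=0 -> 100
Step 3: G0=G2|G1=0|0=0 G1=(0+1>=2)=0 G2=NOT G1=NOT 0=1 -> 001
Step 4: G0=G2|G1=1|0=1 G1=(1+0>=2)=0 G2=NOT G1=NOT 0=1 -> 101
Step 5: G0=G2|G1=1|0=1 G1=(1+1>=2)=1 G2=NOT G1=NOT 0=1 -> 111
Step 6: G0=G2|G1=1|1=1 G1=(1+1>=2)=1 G2=NOT G1=NOT 1=0 -> 110
Step 7: G0=G2|G1=0|1=1 G1=(0+1>=2)=0 G2=NOT G1=NOT 1=0 -> 100

100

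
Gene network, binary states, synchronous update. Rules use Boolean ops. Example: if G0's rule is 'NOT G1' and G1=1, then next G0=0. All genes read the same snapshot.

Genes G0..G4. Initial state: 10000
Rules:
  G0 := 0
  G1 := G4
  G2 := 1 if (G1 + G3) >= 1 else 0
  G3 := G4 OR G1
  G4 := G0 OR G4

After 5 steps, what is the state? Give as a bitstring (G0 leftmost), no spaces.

Step 1: G0=0(const) G1=G4=0 G2=(0+0>=1)=0 G3=G4|G1=0|0=0 G4=G0|G4=1|0=1 -> 00001
Step 2: G0=0(const) G1=G4=1 G2=(0+0>=1)=0 G3=G4|G1=1|0=1 G4=G0|G4=0|1=1 -> 01011
Step 3: G0=0(const) G1=G4=1 G2=(1+1>=1)=1 G3=G4|G1=1|1=1 G4=G0|G4=0|1=1 -> 01111
Step 4: G0=0(const) G1=G4=1 G2=(1+1>=1)=1 G3=G4|G1=1|1=1 G4=G0|G4=0|1=1 -> 01111
Step 5: G0=0(const) G1=G4=1 G2=(1+1>=1)=1 G3=G4|G1=1|1=1 G4=G0|G4=0|1=1 -> 01111

01111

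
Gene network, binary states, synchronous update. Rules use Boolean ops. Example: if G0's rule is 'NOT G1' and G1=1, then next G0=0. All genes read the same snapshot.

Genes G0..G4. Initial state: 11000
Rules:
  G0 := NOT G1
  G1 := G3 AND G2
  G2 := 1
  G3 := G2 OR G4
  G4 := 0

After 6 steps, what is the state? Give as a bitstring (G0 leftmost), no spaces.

Step 1: G0=NOT G1=NOT 1=0 G1=G3&G2=0&0=0 G2=1(const) G3=G2|G4=0|0=0 G4=0(const) -> 00100
Step 2: G0=NOT G1=NOT 0=1 G1=G3&G2=0&1=0 G2=1(const) G3=G2|G4=1|0=1 G4=0(const) -> 10110
Step 3: G0=NOT G1=NOT 0=1 G1=G3&G2=1&1=1 G2=1(const) G3=G2|G4=1|0=1 G4=0(const) -> 11110
Step 4: G0=NOT G1=NOT 1=0 G1=G3&G2=1&1=1 G2=1(const) G3=G2|G4=1|0=1 G4=0(const) -> 01110
Step 5: G0=NOT G1=NOT 1=0 G1=G3&G2=1&1=1 G2=1(const) G3=G2|G4=1|0=1 G4=0(const) -> 01110
Step 6: G0=NOT G1=NOT 1=0 G1=G3&G2=1&1=1 G2=1(const) G3=G2|G4=1|0=1 G4=0(const) -> 01110

01110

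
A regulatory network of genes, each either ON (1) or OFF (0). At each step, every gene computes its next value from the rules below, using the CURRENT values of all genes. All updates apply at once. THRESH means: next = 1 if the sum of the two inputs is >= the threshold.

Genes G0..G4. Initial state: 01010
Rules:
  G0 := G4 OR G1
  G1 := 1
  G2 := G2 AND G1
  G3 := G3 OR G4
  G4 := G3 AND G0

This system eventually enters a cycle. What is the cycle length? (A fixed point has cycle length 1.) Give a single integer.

Step 0: 01010
Step 1: G0=G4|G1=0|1=1 G1=1(const) G2=G2&G1=0&1=0 G3=G3|G4=1|0=1 G4=G3&G0=1&0=0 -> 11010
Step 2: G0=G4|G1=0|1=1 G1=1(const) G2=G2&G1=0&1=0 G3=G3|G4=1|0=1 G4=G3&G0=1&1=1 -> 11011
Step 3: G0=G4|G1=1|1=1 G1=1(const) G2=G2&G1=0&1=0 G3=G3|G4=1|1=1 G4=G3&G0=1&1=1 -> 11011
State from step 3 equals state from step 2 -> cycle length 1

Answer: 1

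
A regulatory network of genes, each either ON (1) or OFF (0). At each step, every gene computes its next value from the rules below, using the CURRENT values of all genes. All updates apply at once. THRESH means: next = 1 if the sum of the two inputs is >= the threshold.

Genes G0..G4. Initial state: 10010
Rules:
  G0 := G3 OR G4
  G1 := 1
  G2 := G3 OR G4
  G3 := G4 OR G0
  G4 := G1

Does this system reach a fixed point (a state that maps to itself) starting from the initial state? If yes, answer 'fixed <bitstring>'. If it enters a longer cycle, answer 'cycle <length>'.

Answer: fixed 11111

Derivation:
Step 0: 10010
Step 1: G0=G3|G4=1|0=1 G1=1(const) G2=G3|G4=1|0=1 G3=G4|G0=0|1=1 G4=G1=0 -> 11110
Step 2: G0=G3|G4=1|0=1 G1=1(const) G2=G3|G4=1|0=1 G3=G4|G0=0|1=1 G4=G1=1 -> 11111
Step 3: G0=G3|G4=1|1=1 G1=1(const) G2=G3|G4=1|1=1 G3=G4|G0=1|1=1 G4=G1=1 -> 11111
Fixed point reached at step 2: 11111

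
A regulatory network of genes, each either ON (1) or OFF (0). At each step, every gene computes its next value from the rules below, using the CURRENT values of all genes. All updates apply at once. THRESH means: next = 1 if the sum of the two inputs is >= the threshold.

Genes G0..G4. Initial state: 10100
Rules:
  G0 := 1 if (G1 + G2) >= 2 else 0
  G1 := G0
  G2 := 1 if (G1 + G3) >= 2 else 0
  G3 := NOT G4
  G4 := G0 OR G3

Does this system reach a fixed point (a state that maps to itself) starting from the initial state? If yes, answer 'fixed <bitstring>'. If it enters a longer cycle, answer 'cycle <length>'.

Answer: cycle 4

Derivation:
Step 0: 10100
Step 1: G0=(0+1>=2)=0 G1=G0=1 G2=(0+0>=2)=0 G3=NOT G4=NOT 0=1 G4=G0|G3=1|0=1 -> 01011
Step 2: G0=(1+0>=2)=0 G1=G0=0 G2=(1+1>=2)=1 G3=NOT G4=NOT 1=0 G4=G0|G3=0|1=1 -> 00101
Step 3: G0=(0+1>=2)=0 G1=G0=0 G2=(0+0>=2)=0 G3=NOT G4=NOT 1=0 G4=G0|G3=0|0=0 -> 00000
Step 4: G0=(0+0>=2)=0 G1=G0=0 G2=(0+0>=2)=0 G3=NOT G4=NOT 0=1 G4=G0|G3=0|0=0 -> 00010
Step 5: G0=(0+0>=2)=0 G1=G0=0 G2=(0+1>=2)=0 G3=NOT G4=NOT 0=1 G4=G0|G3=0|1=1 -> 00011
Step 6: G0=(0+0>=2)=0 G1=G0=0 G2=(0+1>=2)=0 G3=NOT G4=NOT 1=0 G4=G0|G3=0|1=1 -> 00001
Step 7: G0=(0+0>=2)=0 G1=G0=0 G2=(0+0>=2)=0 G3=NOT G4=NOT 1=0 G4=G0|G3=0|0=0 -> 00000
Cycle of length 4 starting at step 3 -> no fixed point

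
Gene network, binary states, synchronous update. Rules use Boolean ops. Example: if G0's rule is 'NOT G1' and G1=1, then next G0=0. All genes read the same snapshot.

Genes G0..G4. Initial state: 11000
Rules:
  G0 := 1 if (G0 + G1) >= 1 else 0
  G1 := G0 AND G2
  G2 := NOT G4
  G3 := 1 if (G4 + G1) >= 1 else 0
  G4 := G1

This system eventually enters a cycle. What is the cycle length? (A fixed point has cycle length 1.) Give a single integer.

Step 0: 11000
Step 1: G0=(1+1>=1)=1 G1=G0&G2=1&0=0 G2=NOT G4=NOT 0=1 G3=(0+1>=1)=1 G4=G1=1 -> 10111
Step 2: G0=(1+0>=1)=1 G1=G0&G2=1&1=1 G2=NOT G4=NOT 1=0 G3=(1+0>=1)=1 G4=G1=0 -> 11010
Step 3: G0=(1+1>=1)=1 G1=G0&G2=1&0=0 G2=NOT G4=NOT 0=1 G3=(0+1>=1)=1 G4=G1=1 -> 10111
State from step 3 equals state from step 1 -> cycle length 2

Answer: 2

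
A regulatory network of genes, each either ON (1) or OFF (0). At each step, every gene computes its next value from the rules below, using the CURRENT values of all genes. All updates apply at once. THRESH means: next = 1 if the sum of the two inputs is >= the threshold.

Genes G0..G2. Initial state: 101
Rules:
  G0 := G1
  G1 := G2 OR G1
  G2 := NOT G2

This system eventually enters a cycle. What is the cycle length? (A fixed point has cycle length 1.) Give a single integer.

Step 0: 101
Step 1: G0=G1=0 G1=G2|G1=1|0=1 G2=NOT G2=NOT 1=0 -> 010
Step 2: G0=G1=1 G1=G2|G1=0|1=1 G2=NOT G2=NOT 0=1 -> 111
Step 3: G0=G1=1 G1=G2|G1=1|1=1 G2=NOT G2=NOT 1=0 -> 110
Step 4: G0=G1=1 G1=G2|G1=0|1=1 G2=NOT G2=NOT 0=1 -> 111
State from step 4 equals state from step 2 -> cycle length 2

Answer: 2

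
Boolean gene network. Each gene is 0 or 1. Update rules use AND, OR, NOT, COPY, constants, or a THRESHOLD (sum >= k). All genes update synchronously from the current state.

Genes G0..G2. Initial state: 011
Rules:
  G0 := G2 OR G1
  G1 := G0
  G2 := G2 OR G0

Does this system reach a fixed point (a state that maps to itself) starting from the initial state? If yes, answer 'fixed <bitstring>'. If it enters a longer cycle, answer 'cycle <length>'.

Answer: fixed 111

Derivation:
Step 0: 011
Step 1: G0=G2|G1=1|1=1 G1=G0=0 G2=G2|G0=1|0=1 -> 101
Step 2: G0=G2|G1=1|0=1 G1=G0=1 G2=G2|G0=1|1=1 -> 111
Step 3: G0=G2|G1=1|1=1 G1=G0=1 G2=G2|G0=1|1=1 -> 111
Fixed point reached at step 2: 111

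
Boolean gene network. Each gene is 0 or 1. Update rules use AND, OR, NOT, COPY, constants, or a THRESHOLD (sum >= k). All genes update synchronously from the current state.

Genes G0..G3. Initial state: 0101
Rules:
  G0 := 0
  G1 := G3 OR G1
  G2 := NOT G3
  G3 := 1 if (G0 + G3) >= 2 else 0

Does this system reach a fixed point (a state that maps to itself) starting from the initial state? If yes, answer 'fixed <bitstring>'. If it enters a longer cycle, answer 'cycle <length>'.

Answer: fixed 0110

Derivation:
Step 0: 0101
Step 1: G0=0(const) G1=G3|G1=1|1=1 G2=NOT G3=NOT 1=0 G3=(0+1>=2)=0 -> 0100
Step 2: G0=0(const) G1=G3|G1=0|1=1 G2=NOT G3=NOT 0=1 G3=(0+0>=2)=0 -> 0110
Step 3: G0=0(const) G1=G3|G1=0|1=1 G2=NOT G3=NOT 0=1 G3=(0+0>=2)=0 -> 0110
Fixed point reached at step 2: 0110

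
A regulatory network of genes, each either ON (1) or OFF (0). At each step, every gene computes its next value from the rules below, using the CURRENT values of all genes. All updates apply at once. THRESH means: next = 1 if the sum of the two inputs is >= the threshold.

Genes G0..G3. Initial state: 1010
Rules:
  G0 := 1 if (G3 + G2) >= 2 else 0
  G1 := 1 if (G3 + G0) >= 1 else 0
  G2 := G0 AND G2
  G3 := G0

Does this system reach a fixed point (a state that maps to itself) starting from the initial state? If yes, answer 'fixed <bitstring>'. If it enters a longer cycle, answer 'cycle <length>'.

Step 0: 1010
Step 1: G0=(0+1>=2)=0 G1=(0+1>=1)=1 G2=G0&G2=1&1=1 G3=G0=1 -> 0111
Step 2: G0=(1+1>=2)=1 G1=(1+0>=1)=1 G2=G0&G2=0&1=0 G3=G0=0 -> 1100
Step 3: G0=(0+0>=2)=0 G1=(0+1>=1)=1 G2=G0&G2=1&0=0 G3=G0=1 -> 0101
Step 4: G0=(1+0>=2)=0 G1=(1+0>=1)=1 G2=G0&G2=0&0=0 G3=G0=0 -> 0100
Step 5: G0=(0+0>=2)=0 G1=(0+0>=1)=0 G2=G0&G2=0&0=0 G3=G0=0 -> 0000
Step 6: G0=(0+0>=2)=0 G1=(0+0>=1)=0 G2=G0&G2=0&0=0 G3=G0=0 -> 0000
Fixed point reached at step 5: 0000

Answer: fixed 0000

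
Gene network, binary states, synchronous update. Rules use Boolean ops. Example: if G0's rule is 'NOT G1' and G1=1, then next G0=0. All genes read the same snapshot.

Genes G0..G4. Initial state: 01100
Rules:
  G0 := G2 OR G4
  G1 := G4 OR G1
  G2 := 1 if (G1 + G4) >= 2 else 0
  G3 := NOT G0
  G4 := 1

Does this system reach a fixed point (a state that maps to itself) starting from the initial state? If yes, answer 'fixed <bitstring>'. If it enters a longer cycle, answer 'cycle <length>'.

Step 0: 01100
Step 1: G0=G2|G4=1|0=1 G1=G4|G1=0|1=1 G2=(1+0>=2)=0 G3=NOT G0=NOT 0=1 G4=1(const) -> 11011
Step 2: G0=G2|G4=0|1=1 G1=G4|G1=1|1=1 G2=(1+1>=2)=1 G3=NOT G0=NOT 1=0 G4=1(const) -> 11101
Step 3: G0=G2|G4=1|1=1 G1=G4|G1=1|1=1 G2=(1+1>=2)=1 G3=NOT G0=NOT 1=0 G4=1(const) -> 11101
Fixed point reached at step 2: 11101

Answer: fixed 11101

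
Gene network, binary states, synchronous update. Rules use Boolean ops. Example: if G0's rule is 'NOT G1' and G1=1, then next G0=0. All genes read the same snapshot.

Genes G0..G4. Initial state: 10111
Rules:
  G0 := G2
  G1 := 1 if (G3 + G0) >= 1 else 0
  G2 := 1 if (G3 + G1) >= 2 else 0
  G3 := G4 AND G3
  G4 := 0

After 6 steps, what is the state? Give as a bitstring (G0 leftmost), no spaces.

Step 1: G0=G2=1 G1=(1+1>=1)=1 G2=(1+0>=2)=0 G3=G4&G3=1&1=1 G4=0(const) -> 11010
Step 2: G0=G2=0 G1=(1+1>=1)=1 G2=(1+1>=2)=1 G3=G4&G3=0&1=0 G4=0(const) -> 01100
Step 3: G0=G2=1 G1=(0+0>=1)=0 G2=(0+1>=2)=0 G3=G4&G3=0&0=0 G4=0(const) -> 10000
Step 4: G0=G2=0 G1=(0+1>=1)=1 G2=(0+0>=2)=0 G3=G4&G3=0&0=0 G4=0(const) -> 01000
Step 5: G0=G2=0 G1=(0+0>=1)=0 G2=(0+1>=2)=0 G3=G4&G3=0&0=0 G4=0(const) -> 00000
Step 6: G0=G2=0 G1=(0+0>=1)=0 G2=(0+0>=2)=0 G3=G4&G3=0&0=0 G4=0(const) -> 00000

00000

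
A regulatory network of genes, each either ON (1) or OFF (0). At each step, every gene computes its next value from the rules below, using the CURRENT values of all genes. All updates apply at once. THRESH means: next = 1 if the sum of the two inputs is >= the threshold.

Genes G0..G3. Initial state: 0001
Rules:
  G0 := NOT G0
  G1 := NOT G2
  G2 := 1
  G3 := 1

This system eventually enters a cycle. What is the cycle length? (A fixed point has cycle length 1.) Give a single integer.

Step 0: 0001
Step 1: G0=NOT G0=NOT 0=1 G1=NOT G2=NOT 0=1 G2=1(const) G3=1(const) -> 1111
Step 2: G0=NOT G0=NOT 1=0 G1=NOT G2=NOT 1=0 G2=1(const) G3=1(const) -> 0011
Step 3: G0=NOT G0=NOT 0=1 G1=NOT G2=NOT 1=0 G2=1(const) G3=1(const) -> 1011
Step 4: G0=NOT G0=NOT 1=0 G1=NOT G2=NOT 1=0 G2=1(const) G3=1(const) -> 0011
State from step 4 equals state from step 2 -> cycle length 2

Answer: 2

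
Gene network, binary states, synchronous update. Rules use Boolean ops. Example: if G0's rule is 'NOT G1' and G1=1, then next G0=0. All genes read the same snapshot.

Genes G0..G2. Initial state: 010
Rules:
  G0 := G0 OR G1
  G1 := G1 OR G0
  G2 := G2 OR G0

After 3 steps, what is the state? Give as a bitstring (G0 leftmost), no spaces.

Step 1: G0=G0|G1=0|1=1 G1=G1|G0=1|0=1 G2=G2|G0=0|0=0 -> 110
Step 2: G0=G0|G1=1|1=1 G1=G1|G0=1|1=1 G2=G2|G0=0|1=1 -> 111
Step 3: G0=G0|G1=1|1=1 G1=G1|G0=1|1=1 G2=G2|G0=1|1=1 -> 111

111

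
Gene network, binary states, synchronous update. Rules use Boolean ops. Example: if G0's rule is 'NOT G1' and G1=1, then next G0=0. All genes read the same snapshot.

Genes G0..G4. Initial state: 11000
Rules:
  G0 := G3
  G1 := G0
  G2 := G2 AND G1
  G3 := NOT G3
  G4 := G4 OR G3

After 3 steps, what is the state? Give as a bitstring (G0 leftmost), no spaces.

Step 1: G0=G3=0 G1=G0=1 G2=G2&G1=0&1=0 G3=NOT G3=NOT 0=1 G4=G4|G3=0|0=0 -> 01010
Step 2: G0=G3=1 G1=G0=0 G2=G2&G1=0&1=0 G3=NOT G3=NOT 1=0 G4=G4|G3=0|1=1 -> 10001
Step 3: G0=G3=0 G1=G0=1 G2=G2&G1=0&0=0 G3=NOT G3=NOT 0=1 G4=G4|G3=1|0=1 -> 01011

01011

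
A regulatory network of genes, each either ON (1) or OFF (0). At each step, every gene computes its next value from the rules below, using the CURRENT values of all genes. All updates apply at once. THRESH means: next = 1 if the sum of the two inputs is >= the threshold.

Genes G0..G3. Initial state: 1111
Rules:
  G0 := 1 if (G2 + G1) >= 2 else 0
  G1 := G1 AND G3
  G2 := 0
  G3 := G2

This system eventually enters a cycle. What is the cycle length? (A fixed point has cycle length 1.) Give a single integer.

Step 0: 1111
Step 1: G0=(1+1>=2)=1 G1=G1&G3=1&1=1 G2=0(const) G3=G2=1 -> 1101
Step 2: G0=(0+1>=2)=0 G1=G1&G3=1&1=1 G2=0(const) G3=G2=0 -> 0100
Step 3: G0=(0+1>=2)=0 G1=G1&G3=1&0=0 G2=0(const) G3=G2=0 -> 0000
Step 4: G0=(0+0>=2)=0 G1=G1&G3=0&0=0 G2=0(const) G3=G2=0 -> 0000
State from step 4 equals state from step 3 -> cycle length 1

Answer: 1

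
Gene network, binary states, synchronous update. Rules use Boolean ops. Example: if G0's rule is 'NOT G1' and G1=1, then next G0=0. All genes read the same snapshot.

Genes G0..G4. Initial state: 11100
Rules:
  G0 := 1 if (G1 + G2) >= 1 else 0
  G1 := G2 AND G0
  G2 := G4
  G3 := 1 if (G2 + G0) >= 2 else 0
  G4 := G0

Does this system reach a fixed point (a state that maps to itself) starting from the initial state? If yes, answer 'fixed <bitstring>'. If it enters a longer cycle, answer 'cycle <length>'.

Step 0: 11100
Step 1: G0=(1+1>=1)=1 G1=G2&G0=1&1=1 G2=G4=0 G3=(1+1>=2)=1 G4=G0=1 -> 11011
Step 2: G0=(1+0>=1)=1 G1=G2&G0=0&1=0 G2=G4=1 G3=(0+1>=2)=0 G4=G0=1 -> 10101
Step 3: G0=(0+1>=1)=1 G1=G2&G0=1&1=1 G2=G4=1 G3=(1+1>=2)=1 G4=G0=1 -> 11111
Step 4: G0=(1+1>=1)=1 G1=G2&G0=1&1=1 G2=G4=1 G3=(1+1>=2)=1 G4=G0=1 -> 11111
Fixed point reached at step 3: 11111

Answer: fixed 11111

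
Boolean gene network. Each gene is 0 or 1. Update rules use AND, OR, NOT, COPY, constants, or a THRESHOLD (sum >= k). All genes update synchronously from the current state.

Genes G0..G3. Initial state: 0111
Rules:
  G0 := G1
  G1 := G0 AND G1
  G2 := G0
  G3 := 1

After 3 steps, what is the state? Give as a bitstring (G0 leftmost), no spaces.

Step 1: G0=G1=1 G1=G0&G1=0&1=0 G2=G0=0 G3=1(const) -> 1001
Step 2: G0=G1=0 G1=G0&G1=1&0=0 G2=G0=1 G3=1(const) -> 0011
Step 3: G0=G1=0 G1=G0&G1=0&0=0 G2=G0=0 G3=1(const) -> 0001

0001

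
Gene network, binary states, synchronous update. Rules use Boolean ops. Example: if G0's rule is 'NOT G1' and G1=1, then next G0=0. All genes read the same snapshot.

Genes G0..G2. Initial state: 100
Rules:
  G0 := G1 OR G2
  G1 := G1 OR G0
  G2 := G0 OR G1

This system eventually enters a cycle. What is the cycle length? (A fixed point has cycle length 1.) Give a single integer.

Answer: 1

Derivation:
Step 0: 100
Step 1: G0=G1|G2=0|0=0 G1=G1|G0=0|1=1 G2=G0|G1=1|0=1 -> 011
Step 2: G0=G1|G2=1|1=1 G1=G1|G0=1|0=1 G2=G0|G1=0|1=1 -> 111
Step 3: G0=G1|G2=1|1=1 G1=G1|G0=1|1=1 G2=G0|G1=1|1=1 -> 111
State from step 3 equals state from step 2 -> cycle length 1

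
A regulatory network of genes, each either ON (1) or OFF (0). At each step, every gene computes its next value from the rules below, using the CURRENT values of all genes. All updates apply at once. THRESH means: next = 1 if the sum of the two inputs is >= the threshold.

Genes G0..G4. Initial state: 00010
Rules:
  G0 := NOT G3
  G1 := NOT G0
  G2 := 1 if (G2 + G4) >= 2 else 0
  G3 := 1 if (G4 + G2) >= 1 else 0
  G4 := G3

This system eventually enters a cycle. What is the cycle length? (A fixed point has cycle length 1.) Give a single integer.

Step 0: 00010
Step 1: G0=NOT G3=NOT 1=0 G1=NOT G0=NOT 0=1 G2=(0+0>=2)=0 G3=(0+0>=1)=0 G4=G3=1 -> 01001
Step 2: G0=NOT G3=NOT 0=1 G1=NOT G0=NOT 0=1 G2=(0+1>=2)=0 G3=(1+0>=1)=1 G4=G3=0 -> 11010
Step 3: G0=NOT G3=NOT 1=0 G1=NOT G0=NOT 1=0 G2=(0+0>=2)=0 G3=(0+0>=1)=0 G4=G3=1 -> 00001
Step 4: G0=NOT G3=NOT 0=1 G1=NOT G0=NOT 0=1 G2=(0+1>=2)=0 G3=(1+0>=1)=1 G4=G3=0 -> 11010
State from step 4 equals state from step 2 -> cycle length 2

Answer: 2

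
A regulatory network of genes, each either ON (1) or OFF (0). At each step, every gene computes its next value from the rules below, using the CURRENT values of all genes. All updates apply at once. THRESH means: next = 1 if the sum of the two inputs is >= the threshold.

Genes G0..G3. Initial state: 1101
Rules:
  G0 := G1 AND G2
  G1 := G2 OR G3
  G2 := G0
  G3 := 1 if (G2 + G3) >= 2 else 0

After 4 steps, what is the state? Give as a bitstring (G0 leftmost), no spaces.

Step 1: G0=G1&G2=1&0=0 G1=G2|G3=0|1=1 G2=G0=1 G3=(0+1>=2)=0 -> 0110
Step 2: G0=G1&G2=1&1=1 G1=G2|G3=1|0=1 G2=G0=0 G3=(1+0>=2)=0 -> 1100
Step 3: G0=G1&G2=1&0=0 G1=G2|G3=0|0=0 G2=G0=1 G3=(0+0>=2)=0 -> 0010
Step 4: G0=G1&G2=0&1=0 G1=G2|G3=1|0=1 G2=G0=0 G3=(1+0>=2)=0 -> 0100

0100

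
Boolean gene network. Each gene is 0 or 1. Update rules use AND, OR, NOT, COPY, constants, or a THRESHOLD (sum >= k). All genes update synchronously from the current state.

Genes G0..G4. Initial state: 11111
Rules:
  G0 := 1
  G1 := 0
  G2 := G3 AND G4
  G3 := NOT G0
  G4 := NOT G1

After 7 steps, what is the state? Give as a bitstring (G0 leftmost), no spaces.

Step 1: G0=1(const) G1=0(const) G2=G3&G4=1&1=1 G3=NOT G0=NOT 1=0 G4=NOT G1=NOT 1=0 -> 10100
Step 2: G0=1(const) G1=0(const) G2=G3&G4=0&0=0 G3=NOT G0=NOT 1=0 G4=NOT G1=NOT 0=1 -> 10001
Step 3: G0=1(const) G1=0(const) G2=G3&G4=0&1=0 G3=NOT G0=NOT 1=0 G4=NOT G1=NOT 0=1 -> 10001
Step 4: G0=1(const) G1=0(const) G2=G3&G4=0&1=0 G3=NOT G0=NOT 1=0 G4=NOT G1=NOT 0=1 -> 10001
Step 5: G0=1(const) G1=0(const) G2=G3&G4=0&1=0 G3=NOT G0=NOT 1=0 G4=NOT G1=NOT 0=1 -> 10001
Step 6: G0=1(const) G1=0(const) G2=G3&G4=0&1=0 G3=NOT G0=NOT 1=0 G4=NOT G1=NOT 0=1 -> 10001
Step 7: G0=1(const) G1=0(const) G2=G3&G4=0&1=0 G3=NOT G0=NOT 1=0 G4=NOT G1=NOT 0=1 -> 10001

10001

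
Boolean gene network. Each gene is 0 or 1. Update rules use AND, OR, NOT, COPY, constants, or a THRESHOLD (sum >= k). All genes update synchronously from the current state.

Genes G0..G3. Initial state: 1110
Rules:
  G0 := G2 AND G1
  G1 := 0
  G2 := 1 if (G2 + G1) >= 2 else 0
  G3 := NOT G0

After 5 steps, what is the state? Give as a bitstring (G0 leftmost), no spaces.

Step 1: G0=G2&G1=1&1=1 G1=0(const) G2=(1+1>=2)=1 G3=NOT G0=NOT 1=0 -> 1010
Step 2: G0=G2&G1=1&0=0 G1=0(const) G2=(1+0>=2)=0 G3=NOT G0=NOT 1=0 -> 0000
Step 3: G0=G2&G1=0&0=0 G1=0(const) G2=(0+0>=2)=0 G3=NOT G0=NOT 0=1 -> 0001
Step 4: G0=G2&G1=0&0=0 G1=0(const) G2=(0+0>=2)=0 G3=NOT G0=NOT 0=1 -> 0001
Step 5: G0=G2&G1=0&0=0 G1=0(const) G2=(0+0>=2)=0 G3=NOT G0=NOT 0=1 -> 0001

0001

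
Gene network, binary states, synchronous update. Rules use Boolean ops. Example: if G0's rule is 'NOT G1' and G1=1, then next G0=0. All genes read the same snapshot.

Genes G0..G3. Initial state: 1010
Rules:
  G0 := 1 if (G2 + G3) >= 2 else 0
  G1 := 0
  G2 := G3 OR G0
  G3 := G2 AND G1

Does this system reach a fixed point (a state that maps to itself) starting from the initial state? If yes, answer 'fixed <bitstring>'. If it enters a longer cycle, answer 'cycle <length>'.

Step 0: 1010
Step 1: G0=(1+0>=2)=0 G1=0(const) G2=G3|G0=0|1=1 G3=G2&G1=1&0=0 -> 0010
Step 2: G0=(1+0>=2)=0 G1=0(const) G2=G3|G0=0|0=0 G3=G2&G1=1&0=0 -> 0000
Step 3: G0=(0+0>=2)=0 G1=0(const) G2=G3|G0=0|0=0 G3=G2&G1=0&0=0 -> 0000
Fixed point reached at step 2: 0000

Answer: fixed 0000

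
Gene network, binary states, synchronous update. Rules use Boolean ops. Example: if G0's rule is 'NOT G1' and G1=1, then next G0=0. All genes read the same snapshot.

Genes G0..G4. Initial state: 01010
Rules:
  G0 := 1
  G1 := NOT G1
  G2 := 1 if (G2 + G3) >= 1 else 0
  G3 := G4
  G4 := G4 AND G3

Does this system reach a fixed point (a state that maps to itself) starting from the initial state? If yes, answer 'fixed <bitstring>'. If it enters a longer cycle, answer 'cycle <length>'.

Answer: cycle 2

Derivation:
Step 0: 01010
Step 1: G0=1(const) G1=NOT G1=NOT 1=0 G2=(0+1>=1)=1 G3=G4=0 G4=G4&G3=0&1=0 -> 10100
Step 2: G0=1(const) G1=NOT G1=NOT 0=1 G2=(1+0>=1)=1 G3=G4=0 G4=G4&G3=0&0=0 -> 11100
Step 3: G0=1(const) G1=NOT G1=NOT 1=0 G2=(1+0>=1)=1 G3=G4=0 G4=G4&G3=0&0=0 -> 10100
Cycle of length 2 starting at step 1 -> no fixed point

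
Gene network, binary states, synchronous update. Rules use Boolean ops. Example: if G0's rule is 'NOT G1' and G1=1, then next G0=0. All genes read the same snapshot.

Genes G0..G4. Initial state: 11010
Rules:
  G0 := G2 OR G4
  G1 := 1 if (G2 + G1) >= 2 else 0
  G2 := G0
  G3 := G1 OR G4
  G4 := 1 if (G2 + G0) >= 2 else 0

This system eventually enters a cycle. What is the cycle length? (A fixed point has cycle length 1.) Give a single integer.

Step 0: 11010
Step 1: G0=G2|G4=0|0=0 G1=(0+1>=2)=0 G2=G0=1 G3=G1|G4=1|0=1 G4=(0+1>=2)=0 -> 00110
Step 2: G0=G2|G4=1|0=1 G1=(1+0>=2)=0 G2=G0=0 G3=G1|G4=0|0=0 G4=(1+0>=2)=0 -> 10000
Step 3: G0=G2|G4=0|0=0 G1=(0+0>=2)=0 G2=G0=1 G3=G1|G4=0|0=0 G4=(0+1>=2)=0 -> 00100
Step 4: G0=G2|G4=1|0=1 G1=(1+0>=2)=0 G2=G0=0 G3=G1|G4=0|0=0 G4=(1+0>=2)=0 -> 10000
State from step 4 equals state from step 2 -> cycle length 2

Answer: 2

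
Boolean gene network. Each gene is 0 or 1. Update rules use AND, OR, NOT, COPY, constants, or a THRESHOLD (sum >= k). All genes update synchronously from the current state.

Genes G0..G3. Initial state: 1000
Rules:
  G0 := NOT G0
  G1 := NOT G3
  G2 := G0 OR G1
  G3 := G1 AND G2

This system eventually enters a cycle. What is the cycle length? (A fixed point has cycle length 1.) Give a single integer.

Answer: 4

Derivation:
Step 0: 1000
Step 1: G0=NOT G0=NOT 1=0 G1=NOT G3=NOT 0=1 G2=G0|G1=1|0=1 G3=G1&G2=0&0=0 -> 0110
Step 2: G0=NOT G0=NOT 0=1 G1=NOT G3=NOT 0=1 G2=G0|G1=0|1=1 G3=G1&G2=1&1=1 -> 1111
Step 3: G0=NOT G0=NOT 1=0 G1=NOT G3=NOT 1=0 G2=G0|G1=1|1=1 G3=G1&G2=1&1=1 -> 0011
Step 4: G0=NOT G0=NOT 0=1 G1=NOT G3=NOT 1=0 G2=G0|G1=0|0=0 G3=G1&G2=0&1=0 -> 1000
State from step 4 equals state from step 0 -> cycle length 4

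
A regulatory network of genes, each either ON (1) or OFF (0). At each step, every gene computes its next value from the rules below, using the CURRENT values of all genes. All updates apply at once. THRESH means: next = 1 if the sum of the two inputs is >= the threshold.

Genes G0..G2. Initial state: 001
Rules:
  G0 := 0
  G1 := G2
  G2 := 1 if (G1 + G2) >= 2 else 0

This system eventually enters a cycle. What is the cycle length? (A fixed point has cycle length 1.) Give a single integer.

Step 0: 001
Step 1: G0=0(const) G1=G2=1 G2=(0+1>=2)=0 -> 010
Step 2: G0=0(const) G1=G2=0 G2=(1+0>=2)=0 -> 000
Step 3: G0=0(const) G1=G2=0 G2=(0+0>=2)=0 -> 000
State from step 3 equals state from step 2 -> cycle length 1

Answer: 1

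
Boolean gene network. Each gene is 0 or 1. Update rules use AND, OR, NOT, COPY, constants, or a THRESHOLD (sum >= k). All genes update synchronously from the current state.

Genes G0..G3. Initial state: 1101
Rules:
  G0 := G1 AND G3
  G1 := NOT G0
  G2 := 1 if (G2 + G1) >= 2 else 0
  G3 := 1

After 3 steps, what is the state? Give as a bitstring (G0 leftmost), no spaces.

Step 1: G0=G1&G3=1&1=1 G1=NOT G0=NOT 1=0 G2=(0+1>=2)=0 G3=1(const) -> 1001
Step 2: G0=G1&G3=0&1=0 G1=NOT G0=NOT 1=0 G2=(0+0>=2)=0 G3=1(const) -> 0001
Step 3: G0=G1&G3=0&1=0 G1=NOT G0=NOT 0=1 G2=(0+0>=2)=0 G3=1(const) -> 0101

0101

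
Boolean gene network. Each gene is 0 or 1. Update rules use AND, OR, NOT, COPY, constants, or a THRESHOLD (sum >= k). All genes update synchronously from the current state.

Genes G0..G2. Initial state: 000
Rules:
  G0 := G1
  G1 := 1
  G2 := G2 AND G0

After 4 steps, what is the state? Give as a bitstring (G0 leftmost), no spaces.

Step 1: G0=G1=0 G1=1(const) G2=G2&G0=0&0=0 -> 010
Step 2: G0=G1=1 G1=1(const) G2=G2&G0=0&0=0 -> 110
Step 3: G0=G1=1 G1=1(const) G2=G2&G0=0&1=0 -> 110
Step 4: G0=G1=1 G1=1(const) G2=G2&G0=0&1=0 -> 110

110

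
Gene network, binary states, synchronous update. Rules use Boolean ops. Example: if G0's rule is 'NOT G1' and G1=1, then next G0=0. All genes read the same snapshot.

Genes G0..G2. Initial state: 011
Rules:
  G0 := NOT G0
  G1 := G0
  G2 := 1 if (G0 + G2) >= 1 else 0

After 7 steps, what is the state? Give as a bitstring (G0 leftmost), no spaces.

Step 1: G0=NOT G0=NOT 0=1 G1=G0=0 G2=(0+1>=1)=1 -> 101
Step 2: G0=NOT G0=NOT 1=0 G1=G0=1 G2=(1+1>=1)=1 -> 011
Step 3: G0=NOT G0=NOT 0=1 G1=G0=0 G2=(0+1>=1)=1 -> 101
Step 4: G0=NOT G0=NOT 1=0 G1=G0=1 G2=(1+1>=1)=1 -> 011
Step 5: G0=NOT G0=NOT 0=1 G1=G0=0 G2=(0+1>=1)=1 -> 101
Step 6: G0=NOT G0=NOT 1=0 G1=G0=1 G2=(1+1>=1)=1 -> 011
Step 7: G0=NOT G0=NOT 0=1 G1=G0=0 G2=(0+1>=1)=1 -> 101

101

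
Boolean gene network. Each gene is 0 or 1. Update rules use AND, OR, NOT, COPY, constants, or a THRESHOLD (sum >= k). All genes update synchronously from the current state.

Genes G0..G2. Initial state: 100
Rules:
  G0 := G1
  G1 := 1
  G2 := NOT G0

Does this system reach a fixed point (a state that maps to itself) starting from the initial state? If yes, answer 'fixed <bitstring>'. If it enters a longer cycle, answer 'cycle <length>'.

Answer: fixed 110

Derivation:
Step 0: 100
Step 1: G0=G1=0 G1=1(const) G2=NOT G0=NOT 1=0 -> 010
Step 2: G0=G1=1 G1=1(const) G2=NOT G0=NOT 0=1 -> 111
Step 3: G0=G1=1 G1=1(const) G2=NOT G0=NOT 1=0 -> 110
Step 4: G0=G1=1 G1=1(const) G2=NOT G0=NOT 1=0 -> 110
Fixed point reached at step 3: 110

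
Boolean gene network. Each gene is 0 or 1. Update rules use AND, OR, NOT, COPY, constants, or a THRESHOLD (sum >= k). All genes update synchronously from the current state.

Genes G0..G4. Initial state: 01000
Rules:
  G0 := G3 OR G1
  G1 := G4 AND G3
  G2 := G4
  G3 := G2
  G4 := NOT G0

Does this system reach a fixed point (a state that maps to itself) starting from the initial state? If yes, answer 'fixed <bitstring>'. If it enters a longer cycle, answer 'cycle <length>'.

Step 0: 01000
Step 1: G0=G3|G1=0|1=1 G1=G4&G3=0&0=0 G2=G4=0 G3=G2=0 G4=NOT G0=NOT 0=1 -> 10001
Step 2: G0=G3|G1=0|0=0 G1=G4&G3=1&0=0 G2=G4=1 G3=G2=0 G4=NOT G0=NOT 1=0 -> 00100
Step 3: G0=G3|G1=0|0=0 G1=G4&G3=0&0=0 G2=G4=0 G3=G2=1 G4=NOT G0=NOT 0=1 -> 00011
Step 4: G0=G3|G1=1|0=1 G1=G4&G3=1&1=1 G2=G4=1 G3=G2=0 G4=NOT G0=NOT 0=1 -> 11101
Step 5: G0=G3|G1=0|1=1 G1=G4&G3=1&0=0 G2=G4=1 G3=G2=1 G4=NOT G0=NOT 1=0 -> 10110
Step 6: G0=G3|G1=1|0=1 G1=G4&G3=0&1=0 G2=G4=0 G3=G2=1 G4=NOT G0=NOT 1=0 -> 10010
Step 7: G0=G3|G1=1|0=1 G1=G4&G3=0&1=0 G2=G4=0 G3=G2=0 G4=NOT G0=NOT 1=0 -> 10000
Step 8: G0=G3|G1=0|0=0 G1=G4&G3=0&0=0 G2=G4=0 G3=G2=0 G4=NOT G0=NOT 1=0 -> 00000
Step 9: G0=G3|G1=0|0=0 G1=G4&G3=0&0=0 G2=G4=0 G3=G2=0 G4=NOT G0=NOT 0=1 -> 00001
Step 10: G0=G3|G1=0|0=0 G1=G4&G3=1&0=0 G2=G4=1 G3=G2=0 G4=NOT G0=NOT 0=1 -> 00101
Step 11: G0=G3|G1=0|0=0 G1=G4&G3=1&0=0 G2=G4=1 G3=G2=1 G4=NOT G0=NOT 0=1 -> 00111
Step 12: G0=G3|G1=1|0=1 G1=G4&G3=1&1=1 G2=G4=1 G3=G2=1 G4=NOT G0=NOT 0=1 -> 11111
Step 13: G0=G3|G1=1|1=1 G1=G4&G3=1&1=1 G2=G4=1 G3=G2=1 G4=NOT G0=NOT 1=0 -> 11110
Step 14: G0=G3|G1=1|1=1 G1=G4&G3=0&1=0 G2=G4=0 G3=G2=1 G4=NOT G0=NOT 1=0 -> 10010
Cycle of length 8 starting at step 6 -> no fixed point

Answer: cycle 8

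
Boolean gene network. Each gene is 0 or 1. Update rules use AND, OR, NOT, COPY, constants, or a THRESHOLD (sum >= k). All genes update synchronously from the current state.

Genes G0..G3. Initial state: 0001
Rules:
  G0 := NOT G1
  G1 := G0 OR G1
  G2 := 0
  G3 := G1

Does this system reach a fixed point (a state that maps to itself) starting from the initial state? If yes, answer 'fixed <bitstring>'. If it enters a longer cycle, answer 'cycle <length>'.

Step 0: 0001
Step 1: G0=NOT G1=NOT 0=1 G1=G0|G1=0|0=0 G2=0(const) G3=G1=0 -> 1000
Step 2: G0=NOT G1=NOT 0=1 G1=G0|G1=1|0=1 G2=0(const) G3=G1=0 -> 1100
Step 3: G0=NOT G1=NOT 1=0 G1=G0|G1=1|1=1 G2=0(const) G3=G1=1 -> 0101
Step 4: G0=NOT G1=NOT 1=0 G1=G0|G1=0|1=1 G2=0(const) G3=G1=1 -> 0101
Fixed point reached at step 3: 0101

Answer: fixed 0101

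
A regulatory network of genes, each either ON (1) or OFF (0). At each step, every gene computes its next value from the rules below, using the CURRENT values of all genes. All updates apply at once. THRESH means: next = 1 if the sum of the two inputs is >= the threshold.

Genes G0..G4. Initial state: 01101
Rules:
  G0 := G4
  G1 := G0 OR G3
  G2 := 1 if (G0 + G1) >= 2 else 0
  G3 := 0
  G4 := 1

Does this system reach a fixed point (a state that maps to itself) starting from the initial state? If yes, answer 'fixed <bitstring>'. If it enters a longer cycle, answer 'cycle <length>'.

Answer: fixed 11101

Derivation:
Step 0: 01101
Step 1: G0=G4=1 G1=G0|G3=0|0=0 G2=(0+1>=2)=0 G3=0(const) G4=1(const) -> 10001
Step 2: G0=G4=1 G1=G0|G3=1|0=1 G2=(1+0>=2)=0 G3=0(const) G4=1(const) -> 11001
Step 3: G0=G4=1 G1=G0|G3=1|0=1 G2=(1+1>=2)=1 G3=0(const) G4=1(const) -> 11101
Step 4: G0=G4=1 G1=G0|G3=1|0=1 G2=(1+1>=2)=1 G3=0(const) G4=1(const) -> 11101
Fixed point reached at step 3: 11101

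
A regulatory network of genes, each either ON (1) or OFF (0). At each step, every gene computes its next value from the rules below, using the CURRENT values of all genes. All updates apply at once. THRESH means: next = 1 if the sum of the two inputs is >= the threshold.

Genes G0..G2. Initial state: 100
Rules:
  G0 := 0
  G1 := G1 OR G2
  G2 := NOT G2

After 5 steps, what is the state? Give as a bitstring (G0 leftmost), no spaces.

Step 1: G0=0(const) G1=G1|G2=0|0=0 G2=NOT G2=NOT 0=1 -> 001
Step 2: G0=0(const) G1=G1|G2=0|1=1 G2=NOT G2=NOT 1=0 -> 010
Step 3: G0=0(const) G1=G1|G2=1|0=1 G2=NOT G2=NOT 0=1 -> 011
Step 4: G0=0(const) G1=G1|G2=1|1=1 G2=NOT G2=NOT 1=0 -> 010
Step 5: G0=0(const) G1=G1|G2=1|0=1 G2=NOT G2=NOT 0=1 -> 011

011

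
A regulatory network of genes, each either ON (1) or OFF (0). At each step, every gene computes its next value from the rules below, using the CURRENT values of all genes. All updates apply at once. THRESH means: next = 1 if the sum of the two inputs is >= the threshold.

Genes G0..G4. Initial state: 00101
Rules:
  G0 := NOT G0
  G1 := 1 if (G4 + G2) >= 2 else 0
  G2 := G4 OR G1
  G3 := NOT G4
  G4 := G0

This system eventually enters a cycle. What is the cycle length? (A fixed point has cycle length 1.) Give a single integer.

Step 0: 00101
Step 1: G0=NOT G0=NOT 0=1 G1=(1+1>=2)=1 G2=G4|G1=1|0=1 G3=NOT G4=NOT 1=0 G4=G0=0 -> 11100
Step 2: G0=NOT G0=NOT 1=0 G1=(0+1>=2)=0 G2=G4|G1=0|1=1 G3=NOT G4=NOT 0=1 G4=G0=1 -> 00111
Step 3: G0=NOT G0=NOT 0=1 G1=(1+1>=2)=1 G2=G4|G1=1|0=1 G3=NOT G4=NOT 1=0 G4=G0=0 -> 11100
State from step 3 equals state from step 1 -> cycle length 2

Answer: 2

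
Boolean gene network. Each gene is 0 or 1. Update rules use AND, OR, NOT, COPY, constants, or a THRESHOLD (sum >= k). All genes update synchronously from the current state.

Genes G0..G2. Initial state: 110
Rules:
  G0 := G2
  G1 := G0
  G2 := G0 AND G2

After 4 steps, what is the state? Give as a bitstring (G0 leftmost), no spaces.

Step 1: G0=G2=0 G1=G0=1 G2=G0&G2=1&0=0 -> 010
Step 2: G0=G2=0 G1=G0=0 G2=G0&G2=0&0=0 -> 000
Step 3: G0=G2=0 G1=G0=0 G2=G0&G2=0&0=0 -> 000
Step 4: G0=G2=0 G1=G0=0 G2=G0&G2=0&0=0 -> 000

000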